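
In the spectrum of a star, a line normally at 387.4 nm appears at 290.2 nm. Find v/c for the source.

0.281c

λ'/λ₀ = 0.7491 < 1 (blueshift), so the source is approaching.
λ'/λ₀ = √((1 − β)/(1 + β)) for an approaching source ⇒ β = (1 − r²)/(1 + r²) with r = λ'/λ₀.
β = (1 − 0.5611)/(1 + 0.5611) ≈ 0.281.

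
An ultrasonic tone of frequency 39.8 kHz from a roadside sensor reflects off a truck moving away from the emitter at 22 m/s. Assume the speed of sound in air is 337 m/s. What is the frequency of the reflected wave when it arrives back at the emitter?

The truck first receives the wave as a moving observer: f₁ = f₀ · (v − u)/v = 39.8 × (337 − 22)/337 ≈ 37.2 kHz.
The reflection then acts as a moving source: f₂ = f₁ · v/(v + u) ≈ 34.9 kHz.
Equivalently f₂ = f₀ · (v − u)/(v + u).

34.9 kHz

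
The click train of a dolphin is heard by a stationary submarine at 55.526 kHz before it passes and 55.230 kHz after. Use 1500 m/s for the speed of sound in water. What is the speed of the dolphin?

4.0 m/s

f₁/f₂ = (v + v_s)/(v − v_s), so v_s = v · (f₁ − f₂)/(f₁ + f₂).
v_s = 1500 × (55.526 − 55.230)/(55.526 + 55.230) = 1500 × 0.296/110.756 ≈ 4.0 m/s.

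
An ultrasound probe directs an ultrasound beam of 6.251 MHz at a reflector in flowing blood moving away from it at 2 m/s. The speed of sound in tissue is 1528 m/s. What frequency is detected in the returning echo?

6.235 MHz

The reflector in flowing blood first receives the wave as a moving observer: f₁ = f₀ · (v − u)/v = 6.251 × (1528 − 2)/1528 ≈ 6.243 MHz.
The reflection then acts as a moving source: f₂ = f₁ · v/(v + u) ≈ 6.235 MHz.
Equivalently f₂ = f₀ · (v − u)/(v + u).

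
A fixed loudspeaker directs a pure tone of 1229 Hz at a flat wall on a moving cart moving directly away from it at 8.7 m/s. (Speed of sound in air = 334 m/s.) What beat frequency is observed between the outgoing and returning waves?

At the flat wall on a moving cart (a moving observer), f₁ = f₀ · (v − u)/v = 1229 × 325.3/334 ≈ 1197.0 Hz.
On reflection it acts as a source moving away from the stationary detector: f₂ = f₁ · v/(v + u) = 1197.0 × 334/342.7 ≈ 1166.6 Hz.
Beat frequency: |f₂ − f₀| = 2u·f₀/(v + u) = 2 × 8.7 × 1229/342.7 ≈ 62 Hz.

62 Hz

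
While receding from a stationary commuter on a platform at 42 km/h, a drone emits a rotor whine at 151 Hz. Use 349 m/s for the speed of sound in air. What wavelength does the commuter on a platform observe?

2.39 m

42 km/h = 11.67 m/s.
With the source moving away from a stationary observer, f' = f · v/(v + v_s).
f' = 151 × 349/(349 + 11.67) ≈ 146 Hz.
λ' = v/f' = 349/146.116 ≈ 2.39 m.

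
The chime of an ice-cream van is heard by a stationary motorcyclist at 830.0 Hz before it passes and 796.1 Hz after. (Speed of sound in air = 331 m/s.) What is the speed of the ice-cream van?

f₁/f₂ = (v + v_s)/(v − v_s), so v_s = v · (f₁ − f₂)/(f₁ + f₂).
v_s = 331 × (830.0 − 796.1)/(830.0 + 796.1) = 331 × 33.9/1626.1 ≈ 6.9 m/s.

6.9 m/s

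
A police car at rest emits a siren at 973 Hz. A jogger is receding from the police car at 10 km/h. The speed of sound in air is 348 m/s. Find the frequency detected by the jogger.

965 Hz

10 km/h = 2.778 m/s.
Only the observer moves, away from the source, so f' = f · (v − v_o)/v.
f' = 973 × (348 − 2.778)/348 = 973 × 345.22/348 ≈ 965 Hz.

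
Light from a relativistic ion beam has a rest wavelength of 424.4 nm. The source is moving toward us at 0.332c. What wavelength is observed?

300.5 nm

Relativistic Doppler for wavelength: λ' = λ₀ · √((1 − β)/(1 + β)).
λ' = 424.4 × √(0.6680/1.3320) = 424.4 × 0.70817 ≈ 300.5 nm.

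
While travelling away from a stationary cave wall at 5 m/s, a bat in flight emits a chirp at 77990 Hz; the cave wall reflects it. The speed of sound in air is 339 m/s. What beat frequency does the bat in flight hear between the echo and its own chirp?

2267 Hz

The cave wall receives the sound from a moving source: f₁ = f₀ · v/(v + v_e) = 77990 × 339/344 ≈ 76856 Hz.
On the return leg the bat in flight is a moving observer: f₂ = f₁ · (v − v_e)/v = 76856 × 334/339 ≈ 75723 Hz.
Beat against the emitted tone: |f₂ − f₀| = 2v_e·f₀/(v + v_e) = 2 × 5 × 77990/344 ≈ 2267 Hz.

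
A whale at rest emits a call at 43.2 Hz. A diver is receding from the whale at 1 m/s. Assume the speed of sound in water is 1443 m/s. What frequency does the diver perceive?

43.2 Hz

Only the observer moves, away from the source, so f' = f · (v − v_o)/v.
f' = 43.2 × (1443 − 1)/1443 = 43.2 × 1442/1443 ≈ 43.2 Hz.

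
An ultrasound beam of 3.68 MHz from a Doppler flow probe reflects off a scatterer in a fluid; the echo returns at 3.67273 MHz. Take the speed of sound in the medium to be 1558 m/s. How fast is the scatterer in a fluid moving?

Double Doppler shift off a moving reflector: f₂ = f₀ · (v + u)/(v − u) (u > 0 toward emitter).
Rearranging, u = v · (f₂ − f₀)/(f₂ + f₀) = 1558 × -0.00727/7.35273 ≈ -1.54 m/s.
So the scatterer in a fluid is moving at 1.54 m/s away from the emitter.

1.54 m/s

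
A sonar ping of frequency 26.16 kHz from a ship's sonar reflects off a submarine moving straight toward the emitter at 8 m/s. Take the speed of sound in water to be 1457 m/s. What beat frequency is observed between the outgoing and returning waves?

289 Hz

The submarine first receives the wave as a moving observer: f₁ = f₀ · (v + u)/v = 26.16 × (1457 + 8)/1457 ≈ 26.304 kHz.
The reflection then acts as a moving source: f₂ = f₁ · v/(v − u) ≈ 26.449 kHz.
Equivalently f₂ = f₀ · (v + u)/(v − u).
Beat frequency (with f₀ = 26160 Hz): |f₂ − f₀| = 2u·f₀/(v − u) = 2 × 8 × 26160/1449 ≈ 289 Hz.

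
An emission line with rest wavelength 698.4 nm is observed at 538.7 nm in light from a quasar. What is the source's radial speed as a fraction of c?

λ'/λ₀ = 0.7713 < 1 (blueshift), so the source is approaching.
λ'/λ₀ = √((1 − β)/(1 + β)) for an approaching source ⇒ β = (1 − r²)/(1 + r²) with r = λ'/λ₀.
β = (1 − 0.5950)/(1 + 0.5950) ≈ 0.254.

0.254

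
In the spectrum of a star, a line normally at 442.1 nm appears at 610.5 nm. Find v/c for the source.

0.312

λ'/λ₀ = 1.3809 > 1 (redshift), so the source is receding.
λ'/λ₀ = √((1 + β)/(1 − β)) for a receding source ⇒ β = (r² − 1)/(r² + 1) with r = λ'/λ₀.
β = (1.9069 − 1)/(1.9069 + 1) ≈ 0.312.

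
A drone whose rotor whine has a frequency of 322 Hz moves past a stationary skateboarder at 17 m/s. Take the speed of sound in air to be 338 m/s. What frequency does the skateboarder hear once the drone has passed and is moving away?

307 Hz

Receding: f₂ = f · v/(v + v_s) = 322 × 338/355 ≈ 307 Hz.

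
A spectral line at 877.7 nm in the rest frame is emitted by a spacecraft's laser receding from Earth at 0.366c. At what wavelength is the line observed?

Relativistic Doppler for wavelength: λ' = λ₀ · √((1 + β)/(1 − β)).
λ' = 877.7 × √(1.3660/0.6340) = 877.7 × 1.46785 ≈ 1288.3 nm.

1288.3 nm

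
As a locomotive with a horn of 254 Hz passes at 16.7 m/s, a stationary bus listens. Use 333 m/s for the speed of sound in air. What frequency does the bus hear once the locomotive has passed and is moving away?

242 Hz

Receding: f₂ = f · v/(v + v_s) = 254 × 333/349.7 ≈ 242 Hz.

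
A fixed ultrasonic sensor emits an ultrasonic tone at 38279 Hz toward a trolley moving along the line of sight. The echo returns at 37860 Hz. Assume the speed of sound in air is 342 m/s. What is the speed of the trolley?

1.88 m/s

Double Doppler shift off a moving reflector: f₂ = f₀ · (v + u)/(v − u) (u > 0 toward emitter).
Rearranging, u = v · (f₂ − f₀)/(f₂ + f₀) = 342 × -419/76139 ≈ -1.88 m/s.
So the trolley is moving at 1.88 m/s away from the emitter.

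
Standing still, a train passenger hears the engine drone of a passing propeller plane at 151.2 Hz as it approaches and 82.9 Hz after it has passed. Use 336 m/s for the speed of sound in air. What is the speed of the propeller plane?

f₁/f₂ = (v + v_s)/(v − v_s), so v_s = v · (f₁ − f₂)/(f₁ + f₂).
v_s = 336 × (151.2 − 82.9)/(151.2 + 82.9) = 336 × 68.3/234.1 ≈ 98 m/s.

98 m/s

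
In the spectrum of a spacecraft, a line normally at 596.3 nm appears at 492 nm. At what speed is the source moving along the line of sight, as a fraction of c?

0.190c

λ'/λ₀ = 0.8251 < 1 (blueshift), so the source is approaching.
λ'/λ₀ = √((1 − β)/(1 + β)) for an approaching source ⇒ β = (1 − r²)/(1 + r²) with r = λ'/λ₀.
β = (1 − 0.6808)/(1 + 0.6808) ≈ 0.190.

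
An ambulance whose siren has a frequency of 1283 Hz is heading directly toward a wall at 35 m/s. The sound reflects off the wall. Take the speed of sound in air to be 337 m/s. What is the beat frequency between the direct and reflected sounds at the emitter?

297 Hz

The wall receives the sound from a moving source: f₁ = f₀ · v/(v − v_e) = 1283 × 337/302 ≈ 1432 Hz.
On the return leg the ambulance is a moving observer: f₂ = f₁ · (v + v_e)/v = 1432 × 372/337 ≈ 1580 Hz.
Beat against the emitted tone: |f₂ − f₀| = 2v_e·f₀/(v − v_e) = 2 × 35 × 1283/302 ≈ 297 Hz.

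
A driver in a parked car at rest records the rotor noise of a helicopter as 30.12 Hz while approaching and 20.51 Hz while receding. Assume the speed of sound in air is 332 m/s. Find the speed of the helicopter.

f₁/f₂ = (v + v_s)/(v − v_s), so v_s = v · (f₁ − f₂)/(f₁ + f₂).
v_s = 332 × (30.12 − 20.51)/(30.12 + 20.51) = 332 × 9.61/50.63 ≈ 63 m/s.

63 m/s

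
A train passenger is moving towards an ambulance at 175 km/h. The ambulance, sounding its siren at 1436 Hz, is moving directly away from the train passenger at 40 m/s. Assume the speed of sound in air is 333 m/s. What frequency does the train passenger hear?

1469 Hz

175 km/h = 48.61 m/s.
With source receding and observer approaching, f' = f · (v + v_o)/(v + v_s).
f' = 1436 × (333 + 48.61)/(333 + 40) = 1436 × 381.61/373 ≈ 1469 Hz.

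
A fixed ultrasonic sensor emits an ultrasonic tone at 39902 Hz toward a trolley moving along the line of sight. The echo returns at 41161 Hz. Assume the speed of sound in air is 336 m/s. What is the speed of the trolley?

5.2 m/s

Double Doppler shift off a moving reflector: f₂ = f₀ · (v + u)/(v − u) (u > 0 toward emitter).
Rearranging, u = v · (f₂ − f₀)/(f₂ + f₀) = 336 × 1259/81063 ≈ 5.2 m/s.
So the trolley is moving at 5.2 m/s toward the emitter.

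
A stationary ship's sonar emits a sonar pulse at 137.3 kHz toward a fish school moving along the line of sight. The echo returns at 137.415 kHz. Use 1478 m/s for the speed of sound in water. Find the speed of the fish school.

Double Doppler shift off a moving reflector: f₂ = f₀ · (v + u)/(v − u) (u > 0 toward emitter).
Rearranging, u = v · (f₂ − f₀)/(f₂ + f₀) = 1478 × 0.115/274.715 ≈ 0.62 m/s.
So the fish school is moving at 0.62 m/s toward the emitter.

0.62 m/s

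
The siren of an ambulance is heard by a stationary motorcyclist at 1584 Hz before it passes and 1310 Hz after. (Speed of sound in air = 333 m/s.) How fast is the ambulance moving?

32 m/s

f₁/f₂ = (v + v_s)/(v − v_s), so v_s = v · (f₁ − f₂)/(f₁ + f₂).
v_s = 333 × (1584 − 1310)/(1584 + 1310) = 333 × 274/2894 ≈ 32 m/s.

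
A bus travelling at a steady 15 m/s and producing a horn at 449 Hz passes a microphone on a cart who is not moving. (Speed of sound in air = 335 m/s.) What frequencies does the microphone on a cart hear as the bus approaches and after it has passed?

Approaching: f₁ = f · v/(v − v_s) = 449 × 335/320 ≈ 470 Hz.
Receding: f₂ = f · v/(v + v_s) = 449 × 335/350 ≈ 430 Hz.

470 Hz approaching; 430 Hz receding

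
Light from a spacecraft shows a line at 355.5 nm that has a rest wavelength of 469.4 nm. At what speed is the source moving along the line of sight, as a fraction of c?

0.271c

λ'/λ₀ = 0.7573 < 1 (blueshift), so the source is approaching.
λ'/λ₀ = √((1 − β)/(1 + β)) for an approaching source ⇒ β = (1 − r²)/(1 + r²) with r = λ'/λ₀.
β = (1 − 0.5736)/(1 + 0.5736) ≈ 0.271.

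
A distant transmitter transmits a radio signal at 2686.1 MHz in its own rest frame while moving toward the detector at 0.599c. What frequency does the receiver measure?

5363.8 MHz

Relativistic Doppler for frequency: f' = f₀ · √((1 + β)/(1 − β)).
f' = 2686.1 × √(1.5990/0.4010) = 2686.1 × 1.99688 ≈ 5363.8 MHz.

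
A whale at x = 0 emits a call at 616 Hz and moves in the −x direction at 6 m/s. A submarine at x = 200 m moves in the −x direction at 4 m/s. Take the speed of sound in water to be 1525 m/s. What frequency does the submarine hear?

The observer lies on the +x side, so the source is heading away from the observer and the observer is heading toward the source.
Both move, so f' = f · (v + v_o)/(v + v_s).
f' = 616 × (1525 + 4)/(1525 + 6) = 616 × 1529/1531 ≈ 615 Hz.

615 Hz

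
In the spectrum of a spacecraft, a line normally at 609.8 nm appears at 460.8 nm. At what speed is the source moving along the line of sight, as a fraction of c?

λ'/λ₀ = 0.7557 < 1 (blueshift), so the source is approaching.
λ'/λ₀ = √((1 − β)/(1 + β)) for an approaching source ⇒ β = (1 − r²)/(1 + r²) with r = λ'/λ₀.
β = (1 − 0.5710)/(1 + 0.5710) ≈ 0.273.

0.273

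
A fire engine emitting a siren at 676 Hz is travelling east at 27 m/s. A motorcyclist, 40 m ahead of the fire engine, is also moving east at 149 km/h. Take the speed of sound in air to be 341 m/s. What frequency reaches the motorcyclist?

149 km/h = 41.39 m/s.
The motorcyclist is ahead, so the fire engine is moving toward it while the motorcyclist is moving away from the fire engine.
General Doppler shift: f' = f · (v − v_o)/(v − v_s).
f' = 676 × (341 − 41.39)/(341 − 27) = 676 × 299.61/314 ≈ 645 Hz.

645 Hz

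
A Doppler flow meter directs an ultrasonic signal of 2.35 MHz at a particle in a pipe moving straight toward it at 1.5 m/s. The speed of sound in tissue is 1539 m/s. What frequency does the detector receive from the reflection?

2.355 MHz

At the particle in a pipe (a moving observer), f₁ = f₀ · (v + u)/v = 2.35 × 1540.5/1539 ≈ 2.352 MHz.
The reflection then acts as a moving source: f₂ = f₁ · v/(v − u) ≈ 2.355 MHz.
Equivalently f₂ = f₀ · (v + u)/(v − u).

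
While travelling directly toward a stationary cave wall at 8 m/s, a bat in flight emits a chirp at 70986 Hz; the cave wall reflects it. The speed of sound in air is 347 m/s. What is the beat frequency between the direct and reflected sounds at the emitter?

The cave wall receives the sound from a moving source: f₁ = f₀ · v/(v − v_e) = 70986 × 347/339 ≈ 72661 Hz.
On the return leg the bat in flight is a moving observer: f₂ = f₁ · (v + v_e)/v = 72661 × 355/347 ≈ 74336 Hz.
Equivalently f₂ = f₀ · (v + v_e)/(v − v_e).
Beat against the emitted tone: |f₂ − f₀| = 2v_e·f₀/(v − v_e) = 2 × 8 × 70986/339 ≈ 3350 Hz.

3350 Hz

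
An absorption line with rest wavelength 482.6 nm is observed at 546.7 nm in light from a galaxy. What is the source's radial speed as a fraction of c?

0.124

λ'/λ₀ = 1.1328 > 1 (redshift), so the source is receding.
λ'/λ₀ = √((1 + β)/(1 − β)) for a receding source ⇒ β = (r² − 1)/(r² + 1) with r = λ'/λ₀.
β = (1.2833 − 1)/(1.2833 + 1) ≈ 0.124.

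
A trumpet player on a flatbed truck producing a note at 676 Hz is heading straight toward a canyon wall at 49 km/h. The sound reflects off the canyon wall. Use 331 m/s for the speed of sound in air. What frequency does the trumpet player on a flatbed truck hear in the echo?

49 km/h = 13.61 m/s.
The canyon wall receives the sound from a moving source: f₁ = f₀ · v/(v − v_e) = 676 × 331/317.39 ≈ 705 Hz.
On the return leg the trumpet player on a flatbed truck is a moving observer: f₂ = f₁ · (v + v_e)/v = 705 × 344.61/331 ≈ 734 Hz.

734 Hz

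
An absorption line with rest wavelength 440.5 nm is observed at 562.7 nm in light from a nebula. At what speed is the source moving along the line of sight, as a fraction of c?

λ'/λ₀ = 1.2774 > 1 (redshift), so the source is receding.
λ'/λ₀ = √((1 + β)/(1 − β)) for a receding source ⇒ β = (r² − 1)/(r² + 1) with r = λ'/λ₀.
β = (1.6318 − 1)/(1.6318 + 1) ≈ 0.240.

0.240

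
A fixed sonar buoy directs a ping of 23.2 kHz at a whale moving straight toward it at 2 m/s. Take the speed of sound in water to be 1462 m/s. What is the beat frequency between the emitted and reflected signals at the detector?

At the whale (a moving observer), f₁ = f₀ · (v + u)/v = 23.2 × 1464/1462 ≈ 23.2317 kHz.
On reflection it acts as a source moving toward the stationary detector: f₂ = f₁ · v/(v − u) = 23.2317 × 1462/1460 ≈ 23.2636 kHz.
Equivalently f₂ = f₀ · (v + u)/(v − u).
Beat frequency (with f₀ = 23200 Hz): |f₂ − f₀| = 2u·f₀/(v − u) = 2 × 2 × 23200/1460 ≈ 64 Hz.

64 Hz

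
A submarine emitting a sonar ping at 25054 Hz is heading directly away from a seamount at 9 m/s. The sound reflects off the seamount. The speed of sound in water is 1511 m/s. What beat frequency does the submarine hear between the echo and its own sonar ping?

297 Hz

The seamount receives the sound from a moving source: f₁ = f₀ · v/(v + v_e) = 25054 × 1511/1520 ≈ 24906 Hz.
On the return leg the submarine is a moving observer: f₂ = f₁ · (v − v_e)/v = 24906 × 1502/1511 ≈ 24757 Hz.
Equivalently f₂ = f₀ · (v − v_e)/(v + v_e).
Beat against the emitted tone: |f₂ − f₀| = 2v_e·f₀/(v + v_e) = 2 × 9 × 25054/1520 ≈ 297 Hz.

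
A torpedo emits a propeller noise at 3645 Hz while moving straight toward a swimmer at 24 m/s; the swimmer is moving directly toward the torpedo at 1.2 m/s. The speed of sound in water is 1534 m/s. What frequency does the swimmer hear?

General Doppler shift: f' = f · (v + v_o)/(v − v_s).
f' = 3645 × (1534 + 1.2)/(1534 − 24) = 3645 × 1535.2/1510 ≈ 3706 Hz.

3706 Hz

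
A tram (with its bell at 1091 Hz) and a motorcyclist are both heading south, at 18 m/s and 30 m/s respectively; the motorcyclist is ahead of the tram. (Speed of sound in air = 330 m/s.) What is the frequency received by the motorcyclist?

1049 Hz

The motorcyclist is ahead, so the tram is moving toward it while the motorcyclist is moving away from the tram.
General Doppler shift: f' = f · (v − v_o)/(v − v_s).
f' = 1091 × (330 − 30)/(330 − 18) = 1091 × 300/312 ≈ 1049 Hz.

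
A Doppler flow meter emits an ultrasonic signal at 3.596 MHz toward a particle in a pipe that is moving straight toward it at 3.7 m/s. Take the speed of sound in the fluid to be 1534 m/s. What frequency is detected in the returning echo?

The particle in a pipe first receives the wave as a moving observer: f₁ = f₀ · (v + u)/v = 3.596 × (1534 + 3.7)/1534 ≈ 3.605 MHz.
On reflection it acts as a source moving toward the stationary detector: f₂ = f₁ · v/(v − u) = 3.605 × 1534/1530.3 ≈ 3.613 MHz.

3.613 MHz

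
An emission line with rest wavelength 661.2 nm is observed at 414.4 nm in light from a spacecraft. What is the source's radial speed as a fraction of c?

λ'/λ₀ = 0.6267 < 1 (blueshift), so the source is approaching.
λ'/λ₀ = √((1 − β)/(1 + β)) for an approaching source ⇒ β = (1 − r²)/(1 + r²) with r = λ'/λ₀.
β = (1 − 0.3928)/(1 + 0.3928) ≈ 0.436.

0.436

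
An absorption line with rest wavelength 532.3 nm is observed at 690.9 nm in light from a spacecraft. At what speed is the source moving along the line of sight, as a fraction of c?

λ'/λ₀ = 1.2980 > 1 (redshift), so the source is receding.
λ'/λ₀ = √((1 + β)/(1 − β)) for a receding source ⇒ β = (r² − 1)/(r² + 1) with r = λ'/λ₀.
β = (1.6847 − 1)/(1.6847 + 1) ≈ 0.255.

0.255c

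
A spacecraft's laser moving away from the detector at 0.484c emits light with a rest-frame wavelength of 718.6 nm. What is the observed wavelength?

Relativistic Doppler for wavelength: λ' = λ₀ · √((1 + β)/(1 − β)).
λ' = 718.6 × √(1.4840/0.5160) = 718.6 × 1.69587 ≈ 1218.7 nm.

1218.7 nm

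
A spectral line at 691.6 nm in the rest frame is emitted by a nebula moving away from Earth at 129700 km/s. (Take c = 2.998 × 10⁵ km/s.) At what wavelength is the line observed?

1099.0 nm

β = v/c = 129700/299800 = 0.4326.
Relativistic Doppler for wavelength: λ' = λ₀ · √((1 + β)/(1 − β)).
λ' = 691.6 × √(1.4326/0.5674) = 691.6 × 1.58902 ≈ 1099.0 nm.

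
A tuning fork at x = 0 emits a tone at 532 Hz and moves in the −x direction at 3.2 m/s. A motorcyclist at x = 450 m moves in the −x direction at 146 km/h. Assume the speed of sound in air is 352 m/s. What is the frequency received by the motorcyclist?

146 km/h = 40.56 m/s.
The observer lies on the +x side, so the source is heading away from the observer and the observer is heading toward the source.
General Doppler shift: f' = f · (v + v_o)/(v + v_s).
f' = 532 × (352 + 40.56)/(352 + 3.2) = 532 × 392.56/355.2 ≈ 588 Hz.

588 Hz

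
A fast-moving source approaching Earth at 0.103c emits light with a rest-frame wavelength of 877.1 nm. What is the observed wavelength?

791.0 nm

Relativistic Doppler for wavelength: λ' = λ₀ · √((1 − β)/(1 + β)).
λ' = 877.1 × √(0.8970/1.1030) = 877.1 × 0.90180 ≈ 791.0 nm.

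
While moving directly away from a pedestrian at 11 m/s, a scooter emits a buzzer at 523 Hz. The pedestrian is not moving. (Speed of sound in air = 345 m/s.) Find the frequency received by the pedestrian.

507 Hz

Moving source, stationary observer: f' = f · v/(v + v_s) since the source is receding.
f' = 523 × 345/(345 + 11) = 523 × 345/356 ≈ 507 Hz.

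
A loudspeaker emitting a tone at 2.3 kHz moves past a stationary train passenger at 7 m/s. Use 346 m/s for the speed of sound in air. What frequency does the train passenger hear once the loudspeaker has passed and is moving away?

Receding: f₂ = f · v/(v + v_s) = 2.3 × 346/353 ≈ 2.25 kHz.

2.25 kHz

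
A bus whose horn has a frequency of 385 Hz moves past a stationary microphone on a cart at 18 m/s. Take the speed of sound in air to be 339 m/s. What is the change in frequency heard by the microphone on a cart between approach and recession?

41.0 Hz

Approaching: f₁ = f · v/(v − v_s) = 385 × 339/321 ≈ 406.6 Hz.
Receding: f₂ = f · v/(v + v_s) = 385 × 339/357 ≈ 365.6 Hz.
Drop: f₁ − f₂ = 2f·v·v_s/(v² − v_s²) = 2 × 385 × 339 × 18/(339² − 18²) ≈ 41.0 Hz.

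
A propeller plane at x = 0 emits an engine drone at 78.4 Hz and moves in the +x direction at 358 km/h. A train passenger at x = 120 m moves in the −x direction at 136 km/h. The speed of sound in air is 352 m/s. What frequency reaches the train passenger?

358 km/h = 99.44 m/s; 136 km/h = 37.78 m/s.
The observer lies on the +x side, so the source is heading toward the observer and the observer is heading toward the source.
General Doppler shift: f' = f · (v + v_o)/(v − v_s).
f' = 78.4 × (352 + 37.78)/(352 − 99.44) = 78.4 × 389.78/252.56 ≈ 121 Hz.

121 Hz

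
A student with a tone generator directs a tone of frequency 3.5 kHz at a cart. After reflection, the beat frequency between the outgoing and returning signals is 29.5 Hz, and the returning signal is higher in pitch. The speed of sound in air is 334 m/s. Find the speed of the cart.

Double Doppler shift off a moving reflector: f₂ = f₀ · (v + u)/(v − u) (u > 0 toward emitter).
Returning signal is higher, so f₂ = f₀ + Δf = 3500 + 29.5 = 3529.5 Hz.
Rearranging, u = v · (f₂ − f₀)/(f₂ + f₀) = 334 × 29.5/7029.5 ≈ 1.40 m/s.
So the cart is moving at 1.40 m/s toward the emitter.

1.40 m/s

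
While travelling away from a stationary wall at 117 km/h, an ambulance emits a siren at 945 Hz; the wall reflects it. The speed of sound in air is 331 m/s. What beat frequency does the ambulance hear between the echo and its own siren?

117 km/h = 32.5 m/s.
The wall receives the sound from a moving source: f₁ = f₀ · v/(v + v_e) = 945 × 331/363.5 ≈ 860.5 Hz.
On the return leg the ambulance is a moving observer: f₂ = f₁ · (v − v_e)/v = 860.5 × 298.5/331 ≈ 776.0 Hz.
Beat against the emitted tone: |f₂ − f₀| = 2v_e·f₀/(v + v_e) = 2 × 32.5 × 945/363.5 ≈ 169 Hz.

169 Hz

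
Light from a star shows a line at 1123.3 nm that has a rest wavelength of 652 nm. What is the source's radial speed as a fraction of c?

0.496

λ'/λ₀ = 1.7229 > 1 (redshift), so the source is receding.
λ'/λ₀ = √((1 + β)/(1 − β)) for a receding source ⇒ β = (r² − 1)/(r² + 1) with r = λ'/λ₀.
β = (2.9682 − 1)/(2.9682 + 1) ≈ 0.496.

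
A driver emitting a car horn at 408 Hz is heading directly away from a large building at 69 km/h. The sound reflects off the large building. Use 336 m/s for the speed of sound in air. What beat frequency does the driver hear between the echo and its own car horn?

44.0 Hz

69 km/h = 19.17 m/s.
The large building receives the sound from a moving source: f₁ = f₀ · v/(v + v_e) = 408 × 336/355.17 ≈ 386.0 Hz.
On the return leg the driver is a moving observer: f₂ = f₁ · (v − v_e)/v = 386.0 × 316.83/336 ≈ 364.0 Hz.
Beat against the emitted tone: |f₂ − f₀| = 2v_e·f₀/(v + v_e) = 2 × 19.17 × 408/355.17 ≈ 44.0 Hz.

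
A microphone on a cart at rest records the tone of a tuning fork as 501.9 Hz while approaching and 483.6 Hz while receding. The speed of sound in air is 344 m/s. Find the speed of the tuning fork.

6.4 m/s

f₁/f₂ = (v + v_s)/(v − v_s), so v_s = v · (f₁ − f₂)/(f₁ + f₂).
v_s = 344 × (501.9 − 483.6)/(501.9 + 483.6) = 344 × 18.3/985.5 ≈ 6.4 m/s.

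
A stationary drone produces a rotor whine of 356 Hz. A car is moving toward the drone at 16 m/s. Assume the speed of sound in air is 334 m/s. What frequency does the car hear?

Only the observer moves, toward the source, so f' = f · (v + v_o)/v.
f' = 356 × (334 + 16)/334 = 356 × 350/334 ≈ 373 Hz.

373 Hz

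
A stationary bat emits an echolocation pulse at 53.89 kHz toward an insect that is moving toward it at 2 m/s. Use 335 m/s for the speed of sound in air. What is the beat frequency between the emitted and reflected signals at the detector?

647 Hz

At the insect (a moving observer), f₁ = f₀ · (v + u)/v = 53.89 × 337/335 ≈ 54.212 kHz.
The reflection then acts as a moving source: f₂ = f₁ · v/(v − u) ≈ 54.537 kHz.
Equivalently f₂ = f₀ · (v + u)/(v − u).
Beat frequency (with f₀ = 53890 Hz): |f₂ − f₀| = 2u·f₀/(v − u) = 2 × 2 × 53890/333 ≈ 647 Hz.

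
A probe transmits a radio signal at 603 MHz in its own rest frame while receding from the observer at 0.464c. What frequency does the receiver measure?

364.9 MHz

Relativistic Doppler for frequency: f' = f₀ · √((1 − β)/(1 + β)).
f' = 603 × √(0.5360/1.4640) = 603 × 0.60508 ≈ 364.9 MHz.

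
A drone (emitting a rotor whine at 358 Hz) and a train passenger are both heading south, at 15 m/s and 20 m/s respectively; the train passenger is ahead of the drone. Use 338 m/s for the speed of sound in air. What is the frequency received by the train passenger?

352 Hz

The train passenger is ahead, so the drone is moving toward it while the train passenger is moving away from the drone.
With source approaching and observer receding, f' = f · (v − v_o)/(v − v_s).
f' = 358 × (338 − 20)/(338 − 15) = 358 × 318/323 ≈ 352 Hz.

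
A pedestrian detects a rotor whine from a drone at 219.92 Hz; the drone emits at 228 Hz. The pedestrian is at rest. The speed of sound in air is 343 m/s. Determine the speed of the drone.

f' < f, so the drone is receding.
f' = f · v/(v + v_s) ⇒ v_s = v · |1 − f/f'|.
v_s = 343 × |1 − 228/219.92| = 343 × 0.03674 ≈ 12.6 m/s.

12.6 m/s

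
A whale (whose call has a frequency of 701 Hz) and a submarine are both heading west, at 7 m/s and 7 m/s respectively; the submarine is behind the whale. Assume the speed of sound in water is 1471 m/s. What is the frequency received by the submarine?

701 Hz

The submarine is behind, so the whale is moving away from it while the submarine is moving toward the whale.
General Doppler shift: f' = f · (v + v_o)/(v + v_s).
f' = 701 × (1471 + 7)/(1471 + 7) = 701 × 1478/1478 ≈ 701 Hz.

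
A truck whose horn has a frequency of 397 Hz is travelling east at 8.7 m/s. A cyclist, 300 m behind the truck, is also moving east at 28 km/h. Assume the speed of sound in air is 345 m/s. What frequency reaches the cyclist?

28 km/h = 7.778 m/s.
The cyclist is behind, so the truck is moving away from it while the cyclist is moving toward the truck.
Both move, so f' = f · (v + v_o)/(v + v_s).
f' = 397 × (345 + 7.778)/(345 + 8.7) = 397 × 352.78/353.7 ≈ 396 Hz.

396 Hz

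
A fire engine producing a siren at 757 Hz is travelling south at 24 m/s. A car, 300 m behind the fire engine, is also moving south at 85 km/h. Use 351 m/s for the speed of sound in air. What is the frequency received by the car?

756 Hz

85 km/h = 23.61 m/s.
The car is behind, so the fire engine is moving away from it while the car is moving toward the fire engine.
Both move, so f' = f · (v + v_o)/(v + v_s).
f' = 757 × (351 + 23.61)/(351 + 24) = 757 × 374.61/375 ≈ 756 Hz.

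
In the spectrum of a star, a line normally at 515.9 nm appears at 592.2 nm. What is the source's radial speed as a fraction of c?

0.137

λ'/λ₀ = 1.1479 > 1 (redshift), so the source is receding.
λ'/λ₀ = √((1 + β)/(1 − β)) for a receding source ⇒ β = (r² − 1)/(r² + 1) with r = λ'/λ₀.
β = (1.3177 − 1)/(1.3177 + 1) ≈ 0.137.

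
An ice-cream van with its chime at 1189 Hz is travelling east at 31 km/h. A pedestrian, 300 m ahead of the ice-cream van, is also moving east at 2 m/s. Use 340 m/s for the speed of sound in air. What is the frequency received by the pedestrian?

1213 Hz

31 km/h = 8.611 m/s.
The pedestrian is ahead, so the ice-cream van is moving toward it while the pedestrian is moving away from the ice-cream van.
General Doppler shift: f' = f · (v − v_o)/(v − v_s).
f' = 1189 × (340 − 2)/(340 − 8.611) = 1189 × 338/331.39 ≈ 1213 Hz.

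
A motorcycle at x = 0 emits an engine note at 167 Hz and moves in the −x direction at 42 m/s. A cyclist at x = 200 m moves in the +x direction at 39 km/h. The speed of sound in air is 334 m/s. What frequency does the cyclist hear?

144 Hz

39 km/h = 10.83 m/s.
The observer lies on the +x side, so the source is heading away from the observer and the observer is heading away from the source.
With source receding and observer receding, f' = f · (v − v_o)/(v + v_s).
f' = 167 × (334 − 10.83)/(334 + 42) = 167 × 323.17/376 ≈ 144 Hz.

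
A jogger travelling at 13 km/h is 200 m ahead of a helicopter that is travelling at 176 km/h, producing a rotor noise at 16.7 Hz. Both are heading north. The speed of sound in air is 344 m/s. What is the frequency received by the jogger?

176 km/h = 48.89 m/s; 13 km/h = 3.611 m/s.
The jogger is ahead, so the helicopter is moving toward it while the jogger is moving away from the helicopter.
Both move, so f' = f · (v − v_o)/(v − v_s).
f' = 16.7 × (344 − 3.611)/(344 − 48.89) = 16.7 × 340.39/295.11 ≈ 19.3 Hz.

19.3 Hz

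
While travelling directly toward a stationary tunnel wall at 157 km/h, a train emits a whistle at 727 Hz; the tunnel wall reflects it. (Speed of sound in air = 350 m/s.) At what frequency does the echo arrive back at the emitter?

157 km/h = 43.61 m/s.
The tunnel wall receives the sound from a moving source: f₁ = f₀ · v/(v − v_e) = 727 × 350/306.39 ≈ 830 Hz.
On the return leg the train is a moving observer: f₂ = f₁ · (v + v_e)/v = 830 × 393.61/350 ≈ 934 Hz.

934 Hz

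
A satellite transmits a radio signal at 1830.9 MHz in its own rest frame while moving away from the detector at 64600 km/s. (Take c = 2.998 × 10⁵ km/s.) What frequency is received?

β = v/c = 64600/299800 = 0.2155.
Relativistic Doppler for frequency: f' = f₀ · √((1 − β)/(1 + β)).
f' = 1830.9 × √(0.7845/1.2155) = 1830.9 × 0.80340 ≈ 1470.9 MHz.

1470.9 MHz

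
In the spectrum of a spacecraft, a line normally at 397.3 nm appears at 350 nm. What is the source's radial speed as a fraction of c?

0.126c

λ'/λ₀ = 0.8809 < 1 (blueshift), so the source is approaching.
λ'/λ₀ = √((1 − β)/(1 + β)) for an approaching source ⇒ β = (1 − r²)/(1 + r²) with r = λ'/λ₀.
β = (1 − 0.7761)/(1 + 0.7761) ≈ 0.126.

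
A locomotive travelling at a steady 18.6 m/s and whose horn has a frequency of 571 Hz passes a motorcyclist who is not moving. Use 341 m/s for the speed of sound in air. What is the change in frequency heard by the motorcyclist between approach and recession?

62.5 Hz

Approaching: f₁ = f · v/(v − v_s) = 571 × 341/322.4 ≈ 603.9 Hz.
Receding: f₂ = f · v/(v + v_s) = 571 × 341/359.6 ≈ 541.5 Hz.
Drop: f₁ − f₂ = 2f·v·v_s/(v² − v_s²) = 2 × 571 × 341 × 18.6/(341² − 18.6²) ≈ 62.5 Hz.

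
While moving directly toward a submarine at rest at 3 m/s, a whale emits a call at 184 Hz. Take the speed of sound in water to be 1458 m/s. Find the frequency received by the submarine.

With the source moving toward a stationary observer, f' = f · v/(v − v_s).
f' = 184 × 1458/(1458 − 3) = 184 × 1458/1455 ≈ 184 Hz.

184 Hz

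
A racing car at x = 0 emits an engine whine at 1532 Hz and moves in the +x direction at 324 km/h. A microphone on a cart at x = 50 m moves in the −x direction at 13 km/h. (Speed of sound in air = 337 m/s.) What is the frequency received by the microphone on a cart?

2113 Hz

324 km/h = 90 m/s; 13 km/h = 3.611 m/s.
The observer lies on the +x side, so the source is heading toward the observer and the observer is heading toward the source.
With source approaching and observer approaching, f' = f · (v + v_o)/(v − v_s).
f' = 1532 × (337 + 3.611)/(337 − 90) = 1532 × 340.61/247 ≈ 2113 Hz.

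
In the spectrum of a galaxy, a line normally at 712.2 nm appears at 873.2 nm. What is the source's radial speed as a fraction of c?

0.201c

λ'/λ₀ = 1.2261 > 1 (redshift), so the source is receding.
λ'/λ₀ = √((1 + β)/(1 − β)) for a receding source ⇒ β = (r² − 1)/(r² + 1) with r = λ'/λ₀.
β = (1.5032 − 1)/(1.5032 + 1) ≈ 0.201.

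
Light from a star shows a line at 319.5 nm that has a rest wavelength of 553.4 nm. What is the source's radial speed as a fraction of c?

0.500

λ'/λ₀ = 0.5773 < 1 (blueshift), so the source is approaching.
λ'/λ₀ = √((1 − β)/(1 + β)) for an approaching source ⇒ β = (1 − r²)/(1 + r²) with r = λ'/λ₀.
β = (1 − 0.3333)/(1 + 0.3333) ≈ 0.500.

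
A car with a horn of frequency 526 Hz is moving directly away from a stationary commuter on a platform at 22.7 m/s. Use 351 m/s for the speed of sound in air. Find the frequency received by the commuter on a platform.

Moving source, stationary observer: f' = f · v/(v + v_s) since the source is receding.
f' = 526 × 351/(351 + 22.7) = 526 × 351/373.7 ≈ 494 Hz.

494 Hz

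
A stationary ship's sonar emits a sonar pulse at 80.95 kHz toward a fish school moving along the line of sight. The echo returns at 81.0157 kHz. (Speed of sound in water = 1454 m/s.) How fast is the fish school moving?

Double Doppler shift off a moving reflector: f₂ = f₀ · (v + u)/(v − u) (u > 0 toward emitter).
Rearranging, u = v · (f₂ − f₀)/(f₂ + f₀) = 1454 × 0.0657/161.9657 ≈ 0.59 m/s.
So the fish school is moving at 0.59 m/s toward the emitter.

0.59 m/s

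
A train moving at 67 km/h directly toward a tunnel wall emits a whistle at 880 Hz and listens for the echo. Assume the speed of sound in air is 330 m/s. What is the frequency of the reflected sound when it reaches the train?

67 km/h = 18.61 m/s.
The tunnel wall receives the sound from a moving source: f₁ = f₀ · v/(v − v_e) = 880 × 330/311.39 ≈ 933 Hz.
On the return leg the train is a moving observer: f₂ = f₁ · (v + v_e)/v = 933 × 348.61/330 ≈ 985 Hz.
Equivalently f₂ = f₀ · (v + v_e)/(v − v_e).

985 Hz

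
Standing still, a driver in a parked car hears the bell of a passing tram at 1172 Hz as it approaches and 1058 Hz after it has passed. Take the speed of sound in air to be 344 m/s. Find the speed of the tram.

17.6 m/s

f₁/f₂ = (v + v_s)/(v − v_s), so v_s = v · (f₁ − f₂)/(f₁ + f₂).
v_s = 344 × (1172 − 1058)/(1172 + 1058) = 344 × 114/2230 ≈ 17.6 m/s.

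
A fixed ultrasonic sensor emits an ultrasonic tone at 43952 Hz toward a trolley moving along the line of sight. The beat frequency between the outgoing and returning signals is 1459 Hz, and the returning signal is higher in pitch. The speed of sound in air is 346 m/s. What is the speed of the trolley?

5.6 m/s

Double Doppler shift off a moving reflector: f₂ = f₀ · (v + u)/(v − u) (u > 0 toward emitter).
Returning signal is higher, so f₂ = f₀ + Δf = 43952 + 1459 = 45411 Hz.
Rearranging, u = v · (f₂ − f₀)/(f₂ + f₀) = 346 × 1459/89363 ≈ 5.6 m/s.
So the trolley is moving at 5.6 m/s toward the emitter.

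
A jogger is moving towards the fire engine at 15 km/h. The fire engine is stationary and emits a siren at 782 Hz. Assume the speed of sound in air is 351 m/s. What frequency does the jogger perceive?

791 Hz

15 km/h = 4.167 m/s.
Moving observer, stationary source: f' = f · (v + v_o)/v.
f' = 782 × (351 + 4.167)/351 = 782 × 355.17/351 ≈ 791 Hz.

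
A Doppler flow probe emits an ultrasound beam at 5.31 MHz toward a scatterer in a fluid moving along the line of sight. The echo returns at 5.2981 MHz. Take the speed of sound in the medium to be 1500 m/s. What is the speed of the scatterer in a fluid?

Double Doppler shift off a moving reflector: f₂ = f₀ · (v + u)/(v − u) (u > 0 toward emitter).
Rearranging, u = v · (f₂ − f₀)/(f₂ + f₀) = 1500 × -0.0119/10.6081 ≈ -1.68 m/s.
So the scatterer in a fluid is moving at 1.68 m/s away from the emitter.

1.68 m/s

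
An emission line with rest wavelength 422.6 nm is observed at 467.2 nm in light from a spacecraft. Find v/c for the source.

λ'/λ₀ = 1.1055 > 1 (redshift), so the source is receding.
λ'/λ₀ = √((1 + β)/(1 − β)) for a receding source ⇒ β = (r² − 1)/(r² + 1) with r = λ'/λ₀.
β = (1.2222 − 1)/(1.2222 + 1) ≈ 0.100.

0.100c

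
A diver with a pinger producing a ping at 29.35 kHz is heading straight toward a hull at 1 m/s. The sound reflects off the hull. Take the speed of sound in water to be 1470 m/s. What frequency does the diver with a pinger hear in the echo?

The hull receives the sound from a moving source: f₁ = f₀ · v/(v − v_e) = 29.35 × 1470/1469 ≈ 29.4 kHz.
On the return leg the diver with a pinger is a moving observer: f₂ = f₁ · (v + v_e)/v = 29.4 × 1471/1470 ≈ 29.4 kHz.

29.4 kHz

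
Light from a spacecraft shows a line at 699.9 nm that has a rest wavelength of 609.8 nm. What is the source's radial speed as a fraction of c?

λ'/λ₀ = 1.1478 > 1 (redshift), so the source is receding.
λ'/λ₀ = √((1 + β)/(1 − β)) for a receding source ⇒ β = (r² − 1)/(r² + 1) with r = λ'/λ₀.
β = (1.3173 − 1)/(1.3173 + 1) ≈ 0.137.

0.137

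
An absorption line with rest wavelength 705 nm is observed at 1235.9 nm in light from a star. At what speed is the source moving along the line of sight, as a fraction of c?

λ'/λ₀ = 1.7530 > 1 (redshift), so the source is receding.
λ'/λ₀ = √((1 + β)/(1 − β)) for a receding source ⇒ β = (r² − 1)/(r² + 1) with r = λ'/λ₀.
β = (3.0732 − 1)/(3.0732 + 1) ≈ 0.509.

0.509c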